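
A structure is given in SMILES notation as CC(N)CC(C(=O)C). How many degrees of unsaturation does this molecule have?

1

Atom tally by fragment:
  CH3 → C:1 H:3
  CH(NH2) → C:1 H:3 N:1
  CH2 → C:1 H:2
  CH2COCH3 → C:3 H:5 O:1
Element totals:
  C: 6
  H: 13
  N: 1
  O: 1
Molecular formula: C6H13NO.
DoU = (2C + 2 + N − H − X) / 2 = (2·6 + 2 + 1 − 13 − 0) / 2 = 1.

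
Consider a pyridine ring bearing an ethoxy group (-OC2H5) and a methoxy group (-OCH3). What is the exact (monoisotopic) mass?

Atom tally by fragment:
  pyridine ring core → C:5 H:5 N:1
  (− 2 ring H displaced by substituents)
  + OC2H5 → C:2 H:5 O:1
  + OCH3 → C:1 H:3 O:1
Element totals:
  C: 8
  H: 11
  N: 1
  O: 2
Molecular formula: C8H11NO2.
  M = 8(12.0) + 11(1.007825) + 14.003074 + 2(15.994915)
    = 96.000000 + 11.086075 + 14.003074 + 31.989830 = 153.078979

153.0790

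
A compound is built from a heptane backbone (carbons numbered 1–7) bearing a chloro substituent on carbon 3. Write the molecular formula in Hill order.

C7H15Cl

Atom tally by fragment:
  CH3 → C:1 H:3
  CH2 → C:1 H:2
  CH(Cl) → C:1 H:1 Cl:1
  CH2 → C:1 H:2
  CH2 → C:1 H:2
  CH2 → C:1 H:2
  CH3 → C:1 H:3
Element totals:
  C: 7
  H: 15
  Cl: 1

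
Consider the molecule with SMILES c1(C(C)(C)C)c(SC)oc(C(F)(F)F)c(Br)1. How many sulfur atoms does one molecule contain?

Atom tally by fragment:
  furan ring core → C:4 H:4 O:1
  (− 4 ring H displaced by substituents)
  + C(CH3)3 → C:4 H:9
  + SCH3 → C:1 H:3 S:1
  + CF3 → C:1 F:3
  + Br → Br:1
Element totals:
  C: 10
  H: 12
  Br: 1
  F: 3
  O: 1
  S: 1

1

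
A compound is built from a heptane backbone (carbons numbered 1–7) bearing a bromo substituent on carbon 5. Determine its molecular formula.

C7H15Br

Atom tally by fragment:
  CH3 → C:1 H:3
  CH2 → C:1 H:2
  CH2 → C:1 H:2
  CH2 → C:1 H:2
  CH(Br) → C:1 H:1 Br:1
  CH2 → C:1 H:2
  CH3 → C:1 H:3
Element totals:
  C: 7
  H: 15
  Br: 1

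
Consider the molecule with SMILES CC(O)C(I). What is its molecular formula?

C3H7IO

Atom tally by fragment:
  CH3 → C:1 H:3
  CH(OH) → C:1 H:2 O:1
  CH2I → C:1 H:2 I:1
Element totals:
  C: 3
  H: 7
  I: 1
  O: 1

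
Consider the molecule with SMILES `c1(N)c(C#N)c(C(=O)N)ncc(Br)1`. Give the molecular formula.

Atom tally by fragment:
  pyridine ring core → C:5 H:5 N:1
  (− 4 ring H displaced by substituents)
  + NH2 → N:1 H:2
  + CN → C:1 N:1
  + CONH2 → C:1 H:2 O:1 N:1
  + Br → Br:1
Element totals:
  C: 7
  H: 5
  Br: 1
  N: 4
  O: 1

C7H5BrN4O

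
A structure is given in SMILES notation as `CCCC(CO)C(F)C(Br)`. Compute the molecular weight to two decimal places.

Atom tally by fragment:
  CH3 → C:1 H:3
  CH2 → C:1 H:2
  CH2 → C:1 H:2
  CH(CH2OH) → C:2 H:4 O:1
  CH(F) → C:1 H:1 F:1
  CH2Br → C:1 H:2 Br:1
Element totals:
  C: 7
  H: 14
  Br: 1
  F: 1
  O: 1
Molecular formula: C7H14BrFO.
  M = 7(12.011) + 14(1.008) + 79.904 + 18.998 + 15.999
    = 84.077 + 14.112 + 79.904 + 18.998 + 15.999 = 213.090

213.09 g/mol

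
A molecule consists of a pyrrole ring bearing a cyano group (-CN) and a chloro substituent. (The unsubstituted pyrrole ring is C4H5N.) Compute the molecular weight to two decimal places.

126.54 g/mol

Atom tally by fragment:
  pyrrole ring core → C:4 H:5 N:1
  (− 2 ring H displaced by substituents)
  + CN → C:1 N:1
  + Cl → Cl:1
Element totals:
  C: 5
  H: 3
  Cl: 1
  N: 2
Molecular formula: C5H3ClN2.
  M = 5(12.011) + 3(1.008) + 35.45 + 2(14.007)
    = 60.055 + 3.024 + 35.450 + 28.014 = 126.543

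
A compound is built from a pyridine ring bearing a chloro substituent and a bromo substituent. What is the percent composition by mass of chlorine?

18.42%

Atom tally by fragment:
  pyridine ring core → C:5 H:5 N:1
  (− 2 ring H displaced by substituents)
  + Cl → Cl:1
  + Br → Br:1
Element totals:
  C: 5
  H: 3
  Br: 1
  Cl: 1
  N: 1
Molecular formula: C5H3BrClN.
Molar mass = 192.440 g/mol.
Mass from Cl: 1 × 35.45 = 35.450 g/mol.
%Cl = 35.450 / 192.440 × 100 = 18.42%.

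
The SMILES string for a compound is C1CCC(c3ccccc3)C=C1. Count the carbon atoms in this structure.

12

Atom tally by fragment:
  cyclohexene ring core → C:6 H:10
  (− 1 ring H displaced by substituents)
  + C6H5 → C:6 H:5
Element totals:
  C: 12
  H: 14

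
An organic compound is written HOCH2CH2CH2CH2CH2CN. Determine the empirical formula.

C6H11NO

Element totals:
  C: 6
  H: 11
  N: 1
  O: 1
Molecular formula: C6H11NO.
gcd of subscripts (6, 11, 1, 1) = 1, so the empirical formula equals the molecular formula.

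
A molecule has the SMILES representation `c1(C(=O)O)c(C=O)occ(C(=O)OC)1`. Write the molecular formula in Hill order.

Atom tally by fragment:
  furan ring core → C:4 H:4 O:1
  (− 3 ring H displaced by substituents)
  + COOH → C:1 H:1 O:2
  + CHO → C:1 H:1 O:1
  + COOCH3 → C:2 H:3 O:2
Element totals:
  C: 8
  H: 6
  O: 6

C8H6O6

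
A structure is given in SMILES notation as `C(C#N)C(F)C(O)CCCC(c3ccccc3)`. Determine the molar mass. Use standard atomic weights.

235.30 g/mol

Atom tally by fragment:
  NCCH2 → C:2 H:2 N:1
  CH(F) → C:1 H:1 F:1
  CH(OH) → C:1 H:2 O:1
  CH2 → C:1 H:2
  CH2 → C:1 H:2
  CH2 → C:1 H:2
  CH2C6H5 → C:7 H:7
Element totals:
  C: 14
  H: 18
  F: 1
  N: 1
  O: 1
Molecular formula: C14H18FNO.
  M = 14(12.011) + 18(1.008) + 18.998 + 14.007 + 15.999
    = 168.154 + 18.144 + 18.998 + 14.007 + 15.999 = 235.302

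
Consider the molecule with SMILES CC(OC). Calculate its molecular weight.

Atom tally by fragment:
  CH3 → C:1 H:3
  CH2OCH3 → C:2 H:5 O:1
Element totals:
  C: 3
  H: 8
  O: 1
Molecular formula: C3H8O.
  M = 3(12.011) + 8(1.008) + 15.999
    = 36.033 + 8.064 + 15.999 = 60.096

60.10 g/mol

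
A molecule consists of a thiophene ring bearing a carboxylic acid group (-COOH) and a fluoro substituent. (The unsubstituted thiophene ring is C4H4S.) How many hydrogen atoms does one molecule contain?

Atom tally by fragment:
  thiophene ring core → C:4 H:4 S:1
  (− 2 ring H displaced by substituents)
  + COOH → C:1 H:1 O:2
  + F → F:1
Element totals:
  C: 5
  H: 3
  F: 1
  O: 2
  S: 1

3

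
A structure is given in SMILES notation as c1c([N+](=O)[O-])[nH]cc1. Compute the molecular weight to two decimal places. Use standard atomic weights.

Atom tally by fragment:
  pyrrole ring core → C:4 H:5 N:1
  (− 1 ring H displaced by substituents)
  + NO2 → N:1 O:2
Element totals:
  C: 4
  H: 4
  N: 2
  O: 2
Molecular formula: C4H4N2O2.
  M = 4(12.011) + 4(1.008) + 2(14.007) + 2(15.999)
    = 48.044 + 4.032 + 28.014 + 31.998 = 112.088

112.09 g/mol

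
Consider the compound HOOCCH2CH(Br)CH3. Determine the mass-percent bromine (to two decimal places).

Atom tally by fragment:
  HOOCCH2 → C:2 H:3 O:2
  CH(Br) → C:1 H:1 Br:1
  CH3 → C:1 H:3
Element totals:
  C: 4
  H: 7
  Br: 1
  O: 2
Molecular formula: C4H7BrO2.
Molar mass = 167.002 g/mol.
Mass from Br: 1 × 79.904 = 79.904 g/mol.
%Br = 79.904 / 167.002 × 100 = 47.85%.

47.85%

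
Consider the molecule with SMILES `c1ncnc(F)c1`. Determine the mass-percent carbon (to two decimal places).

Atom tally by fragment:
  pyrimidine ring core → C:4 H:4 N:2
  (− 1 ring H displaced by substituents)
  + F → F:1
Element totals:
  C: 4
  H: 3
  F: 1
  N: 2
Molecular formula: C4H3FN2.
Molar mass = 98.080 g/mol.
Mass from C: 4 × 12.011 = 48.044 g/mol.
%C = 48.044 / 98.080 × 100 = 48.98%.

48.98%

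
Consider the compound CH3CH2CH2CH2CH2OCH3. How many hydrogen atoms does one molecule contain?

14

Atom tally by fragment:
  CH3 → C:1 H:3
  CH2 → C:1 H:2
  CH2 → C:1 H:2
  CH2 → C:1 H:2
  CH2OCH3 → C:2 H:5 O:1
Element totals:
  C: 6
  H: 14
  O: 1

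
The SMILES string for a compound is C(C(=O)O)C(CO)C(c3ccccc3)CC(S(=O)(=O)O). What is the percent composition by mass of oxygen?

31.75%

Atom tally by fragment:
  HOOCCH2 → C:2 H:3 O:2
  CH(CH2OH) → C:2 H:4 O:1
  CH(C6H5) → C:7 H:6
  CH2 → C:1 H:2
  CH2SO3H → C:1 H:3 S:1 O:3
Element totals:
  C: 13
  H: 18
  O: 6
  S: 1
Molecular formula: C13H18O6S.
Molar mass = 302.341 g/mol.
Mass from O: 6 × 15.999 = 95.994 g/mol.
%O = 95.994 / 302.341 × 100 = 31.75%.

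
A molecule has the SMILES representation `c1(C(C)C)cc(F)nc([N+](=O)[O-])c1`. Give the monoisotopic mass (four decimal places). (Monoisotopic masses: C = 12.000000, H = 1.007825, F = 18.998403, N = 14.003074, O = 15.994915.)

Atom tally by fragment:
  pyridine ring core → C:5 H:5 N:1
  (− 3 ring H displaced by substituents)
  + CH(CH3)2 → C:3 H:7
  + F → F:1
  + NO2 → N:1 O:2
Element totals:
  C: 8
  H: 9
  F: 1
  N: 2
  O: 2
Molecular formula: C8H9FN2O2.
  M = 8(12.0) + 9(1.007825) + 18.998403 + 2(14.003074) + 2(15.994915)
    = 96.000000 + 9.070425 + 18.998403 + 28.006148 + 31.989830 = 184.064806

184.0648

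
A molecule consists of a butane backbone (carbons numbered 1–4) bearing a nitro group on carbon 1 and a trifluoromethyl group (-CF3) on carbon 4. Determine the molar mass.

171.12 g/mol

Atom tally by fragment:
  O2NCH2 → C:1 H:2 N:1 O:2
  CH2 → C:1 H:2
  CH2 → C:1 H:2
  CH2CF3 → C:2 H:2 F:3
Element totals:
  C: 5
  H: 8
  F: 3
  N: 1
  O: 2
Molecular formula: C5H8F3NO2.
  M = 5(12.011) + 8(1.008) + 3(18.998) + 14.007 + 2(15.999)
    = 60.055 + 8.064 + 56.994 + 14.007 + 31.998 = 171.118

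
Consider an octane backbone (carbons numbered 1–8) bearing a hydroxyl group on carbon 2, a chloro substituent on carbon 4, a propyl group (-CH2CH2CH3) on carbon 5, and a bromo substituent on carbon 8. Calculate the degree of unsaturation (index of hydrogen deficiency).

0

Atom tally by fragment:
  CH3 → C:1 H:3
  CH(OH) → C:1 H:2 O:1
  CH2 → C:1 H:2
  CH(Cl) → C:1 H:1 Cl:1
  CH(CH2CH2CH3) → C:4 H:8
  CH2 → C:1 H:2
  CH2 → C:1 H:2
  CH2Br → C:1 H:2 Br:1
Element totals:
  C: 11
  H: 22
  Br: 1
  Cl: 1
  O: 1
Molecular formula: C11H22BrClO.
DoU = (2C + 2 + N − H − X) / 2 = (2·11 + 2 + 0 − 22 − 2) / 2 = 0.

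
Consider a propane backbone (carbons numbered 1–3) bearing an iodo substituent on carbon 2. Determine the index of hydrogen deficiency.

Atom tally by fragment:
  CH3 → C:1 H:3
  CH(I) → C:1 H:1 I:1
  CH3 → C:1 H:3
Element totals:
  C: 3
  H: 7
  I: 1
Molecular formula: C3H7I.
DoU = (2C + 2 + N − H − X) / 2 = (2·3 + 2 + 0 − 7 − 1) / 2 = 0.

0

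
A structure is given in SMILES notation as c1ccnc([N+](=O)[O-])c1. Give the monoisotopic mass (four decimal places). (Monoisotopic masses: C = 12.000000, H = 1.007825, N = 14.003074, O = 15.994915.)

124.0273

Atom tally by fragment:
  pyridine ring core → C:5 H:5 N:1
  (− 1 ring H displaced by substituents)
  + NO2 → N:1 O:2
Element totals:
  C: 5
  H: 4
  N: 2
  O: 2
Molecular formula: C5H4N2O2.
  M = 5(12.0) + 4(1.007825) + 2(14.003074) + 2(15.994915)
    = 60.000000 + 4.031300 + 28.006148 + 31.989830 = 124.027278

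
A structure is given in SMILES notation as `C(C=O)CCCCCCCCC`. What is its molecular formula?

C11H22O

Atom tally by fragment:
  OHCCH2 → C:2 H:3 O:1
  CH2 → C:1 H:2
  CH2 → C:1 H:2
  CH2 → C:1 H:2
  CH2 → C:1 H:2
  CH2 → C:1 H:2
  CH2 → C:1 H:2
  CH2 → C:1 H:2
  CH2 → C:1 H:2
  CH3 → C:1 H:3
Element totals:
  C: 11
  H: 22
  O: 1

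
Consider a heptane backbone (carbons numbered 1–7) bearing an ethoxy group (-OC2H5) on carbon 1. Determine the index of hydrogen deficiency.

Atom tally by fragment:
  C2H5OCH2 → C:3 H:7 O:1
  CH2 → C:1 H:2
  CH2 → C:1 H:2
  CH2 → C:1 H:2
  CH2 → C:1 H:2
  CH2 → C:1 H:2
  CH3 → C:1 H:3
Element totals:
  C: 9
  H: 20
  O: 1
Molecular formula: C9H20O.
DoU = (2C + 2 + N − H − X) / 2 = (2·9 + 2 + 0 − 20 − 0) / 2 = 0.

0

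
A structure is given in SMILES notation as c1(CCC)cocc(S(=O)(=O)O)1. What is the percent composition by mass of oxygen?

Atom tally by fragment:
  furan ring core → C:4 H:4 O:1
  (− 2 ring H displaced by substituents)
  + CH2CH2CH3 → C:3 H:7
  + SO3H → S:1 O:3 H:1
Element totals:
  C: 7
  H: 10
  O: 4
  S: 1
Molecular formula: C7H10O4S.
Molar mass = 190.213 g/mol.
Mass from O: 4 × 15.999 = 63.996 g/mol.
%O = 63.996 / 190.213 × 100 = 33.64%.

33.64%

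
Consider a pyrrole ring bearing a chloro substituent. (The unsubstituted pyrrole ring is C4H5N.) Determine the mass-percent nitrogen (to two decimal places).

13.80%

Atom tally by fragment:
  pyrrole ring core → C:4 H:5 N:1
  (− 1 ring H displaced by substituents)
  + Cl → Cl:1
Element totals:
  C: 4
  H: 4
  Cl: 1
  N: 1
Molecular formula: C4H4ClN.
Molar mass = 101.533 g/mol.
Mass from N: 1 × 14.007 = 14.007 g/mol.
%N = 14.007 / 101.533 × 100 = 13.80%.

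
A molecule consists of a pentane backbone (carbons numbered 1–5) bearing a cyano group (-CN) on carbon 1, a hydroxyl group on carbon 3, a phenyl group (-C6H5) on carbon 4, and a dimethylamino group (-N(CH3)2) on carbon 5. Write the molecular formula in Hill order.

C14H20N2O

Atom tally by fragment:
  NCCH2 → C:2 H:2 N:1
  CH2 → C:1 H:2
  CH(OH) → C:1 H:2 O:1
  CH(C6H5) → C:7 H:6
  CH2N(CH3)2 → C:3 H:8 N:1
Element totals:
  C: 14
  H: 20
  N: 2
  O: 1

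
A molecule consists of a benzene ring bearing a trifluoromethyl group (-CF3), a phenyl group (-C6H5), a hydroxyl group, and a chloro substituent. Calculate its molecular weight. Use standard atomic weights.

272.65 g/mol

Atom tally by fragment:
  benzene ring core → C:6 H:6
  (− 4 ring H displaced by substituents)
  + CF3 → C:1 F:3
  + C6H5 → C:6 H:5
  + OH → O:1 H:1
  + Cl → Cl:1
Element totals:
  C: 13
  H: 8
  Cl: 1
  F: 3
  O: 1
Molecular formula: C13H8ClF3O.
  M = 13(12.011) + 8(1.008) + 35.45 + 3(18.998) + 15.999
    = 156.143 + 8.064 + 35.450 + 56.994 + 15.999 = 272.650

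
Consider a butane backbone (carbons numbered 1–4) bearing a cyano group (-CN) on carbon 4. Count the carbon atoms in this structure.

Atom tally by fragment:
  CH3 → C:1 H:3
  CH2 → C:1 H:2
  CH2 → C:1 H:2
  CH2CN → C:2 H:2 N:1
Element totals:
  C: 5
  H: 9
  N: 1

5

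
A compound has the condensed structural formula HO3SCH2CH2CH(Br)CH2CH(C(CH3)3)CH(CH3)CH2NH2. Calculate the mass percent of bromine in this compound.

23.21%

Element totals:
  C: 12
  H: 26
  Br: 1
  N: 1
  O: 3
  S: 1
Molecular formula: C12H26BrNO3S.
Molar mass = 344.308 g/mol.
Mass from Br: 1 × 79.904 = 79.904 g/mol.
%Br = 79.904 / 344.308 × 100 = 23.21%.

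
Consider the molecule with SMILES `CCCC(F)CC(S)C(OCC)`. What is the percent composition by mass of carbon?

55.63%

Atom tally by fragment:
  CH3 → C:1 H:3
  CH2 → C:1 H:2
  CH2 → C:1 H:2
  CH(F) → C:1 H:1 F:1
  CH2 → C:1 H:2
  CH(SH) → C:1 H:2 S:1
  CH2OC2H5 → C:3 H:7 O:1
Element totals:
  C: 9
  H: 19
  F: 1
  O: 1
  S: 1
Molecular formula: C9H19FOS.
Molar mass = 194.308 g/mol.
Mass from C: 9 × 12.011 = 108.099 g/mol.
%C = 108.099 / 194.308 × 100 = 55.63%.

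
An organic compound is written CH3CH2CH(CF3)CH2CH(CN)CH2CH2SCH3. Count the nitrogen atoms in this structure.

1

Element totals:
  C: 10
  H: 16
  F: 3
  N: 1
  S: 1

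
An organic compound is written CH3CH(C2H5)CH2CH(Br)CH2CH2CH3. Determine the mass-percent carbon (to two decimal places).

Element totals:
  C: 9
  H: 19
  Br: 1
Molecular formula: C9H19Br.
Molar mass = 207.155 g/mol.
Mass from C: 9 × 12.011 = 108.099 g/mol.
%C = 108.099 / 207.155 × 100 = 52.18%.

52.18%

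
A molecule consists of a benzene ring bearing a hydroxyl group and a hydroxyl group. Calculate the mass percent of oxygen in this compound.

29.06%

Atom tally by fragment:
  benzene ring core → C:6 H:6
  (− 2 ring H displaced by substituents)
  + OH → O:1 H:1
  + OH → O:1 H:1
Element totals:
  C: 6
  H: 6
  O: 2
Molecular formula: C6H6O2.
Molar mass = 110.112 g/mol.
Mass from O: 2 × 15.999 = 31.998 g/mol.
%O = 31.998 / 110.112 × 100 = 29.06%.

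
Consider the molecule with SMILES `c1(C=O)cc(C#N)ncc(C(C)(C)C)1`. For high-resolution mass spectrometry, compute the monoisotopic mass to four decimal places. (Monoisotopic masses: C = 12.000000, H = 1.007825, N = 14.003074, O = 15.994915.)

Atom tally by fragment:
  pyridine ring core → C:5 H:5 N:1
  (− 3 ring H displaced by substituents)
  + CHO → C:1 H:1 O:1
  + CN → C:1 N:1
  + C(CH3)3 → C:4 H:9
Element totals:
  C: 11
  H: 12
  N: 2
  O: 1
Molecular formula: C11H12N2O.
  M = 11(12.0) + 12(1.007825) + 2(14.003074) + 15.994915
    = 132.000000 + 12.093900 + 28.006148 + 15.994915 = 188.094963

188.0950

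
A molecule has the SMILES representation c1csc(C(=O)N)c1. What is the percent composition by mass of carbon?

47.23%

Atom tally by fragment:
  thiophene ring core → C:4 H:4 S:1
  (− 1 ring H displaced by substituents)
  + CONH2 → C:1 H:2 O:1 N:1
Element totals:
  C: 5
  H: 5
  N: 1
  O: 1
  S: 1
Molecular formula: C5H5NOS.
Molar mass = 127.161 g/mol.
Mass from C: 5 × 12.011 = 60.055 g/mol.
%C = 60.055 / 127.161 × 100 = 47.23%.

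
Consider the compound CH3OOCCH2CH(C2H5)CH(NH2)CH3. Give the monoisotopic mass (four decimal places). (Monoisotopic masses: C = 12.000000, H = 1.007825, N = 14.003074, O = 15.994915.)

Atom tally by fragment:
  CH3OOCCH2 → C:3 H:5 O:2
  CH(C2H5) → C:3 H:6
  CH(NH2) → C:1 H:3 N:1
  CH3 → C:1 H:3
Element totals:
  C: 8
  H: 17
  N: 1
  O: 2
Molecular formula: C8H17NO2.
  M = 8(12.0) + 17(1.007825) + 14.003074 + 2(15.994915)
    = 96.000000 + 17.133025 + 14.003074 + 31.989830 = 159.125929

159.1259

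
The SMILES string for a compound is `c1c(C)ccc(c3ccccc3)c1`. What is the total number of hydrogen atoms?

12

Atom tally by fragment:
  benzene ring core → C:6 H:6
  (− 2 ring H displaced by substituents)
  + CH3 → C:1 H:3
  + C6H5 → C:6 H:5
Element totals:
  C: 13
  H: 12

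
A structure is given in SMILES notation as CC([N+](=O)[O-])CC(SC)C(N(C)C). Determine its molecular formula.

C8H18N2O2S

Atom tally by fragment:
  CH3 → C:1 H:3
  CH(NO2) → C:1 H:1 N:1 O:2
  CH2 → C:1 H:2
  CH(SCH3) → C:2 H:4 S:1
  CH2N(CH3)2 → C:3 H:8 N:1
Element totals:
  C: 8
  H: 18
  N: 2
  O: 2
  S: 1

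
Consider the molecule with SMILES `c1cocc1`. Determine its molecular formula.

Atom tally by fragment:
  furan ring core → C:4 H:4 O:1
Element totals:
  C: 4
  H: 4
  O: 1

C4H4O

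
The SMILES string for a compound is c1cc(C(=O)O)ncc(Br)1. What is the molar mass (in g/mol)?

202.01 g/mol

Atom tally by fragment:
  pyridine ring core → C:5 H:5 N:1
  (− 2 ring H displaced by substituents)
  + COOH → C:1 H:1 O:2
  + Br → Br:1
Element totals:
  C: 6
  H: 4
  Br: 1
  N: 1
  O: 2
Molecular formula: C6H4BrNO2.
  M = 6(12.011) + 4(1.008) + 79.904 + 14.007 + 2(15.999)
    = 72.066 + 4.032 + 79.904 + 14.007 + 31.998 = 202.007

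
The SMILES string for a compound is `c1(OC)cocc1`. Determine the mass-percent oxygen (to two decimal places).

32.62%

Atom tally by fragment:
  furan ring core → C:4 H:4 O:1
  (− 1 ring H displaced by substituents)
  + OCH3 → C:1 H:3 O:1
Element totals:
  C: 5
  H: 6
  O: 2
Molecular formula: C5H6O2.
Molar mass = 98.101 g/mol.
Mass from O: 2 × 15.999 = 31.998 g/mol.
%O = 31.998 / 98.101 × 100 = 32.62%.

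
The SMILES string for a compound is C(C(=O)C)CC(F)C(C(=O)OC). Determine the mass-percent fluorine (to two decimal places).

10.78%

Atom tally by fragment:
  CH3COCH2 → C:3 H:5 O:1
  CH2 → C:1 H:2
  CH(F) → C:1 H:1 F:1
  CH2COOCH3 → C:3 H:5 O:2
Element totals:
  C: 8
  H: 13
  F: 1
  O: 3
Molecular formula: C8H13FO3.
Molar mass = 176.187 g/mol.
Mass from F: 1 × 18.998 = 18.998 g/mol.
%F = 18.998 / 176.187 × 100 = 10.78%.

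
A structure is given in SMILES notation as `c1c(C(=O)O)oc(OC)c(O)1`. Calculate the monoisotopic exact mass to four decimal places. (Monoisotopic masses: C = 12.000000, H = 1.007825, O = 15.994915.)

158.0215

Atom tally by fragment:
  furan ring core → C:4 H:4 O:1
  (− 3 ring H displaced by substituents)
  + COOH → C:1 H:1 O:2
  + OCH3 → C:1 H:3 O:1
  + OH → O:1 H:1
Element totals:
  C: 6
  H: 6
  O: 5
Molecular formula: C6H6O5.
  M = 6(12.0) + 6(1.007825) + 5(15.994915)
    = 72.000000 + 6.046950 + 79.974575 = 158.021525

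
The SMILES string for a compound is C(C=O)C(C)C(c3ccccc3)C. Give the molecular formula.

Atom tally by fragment:
  OHCCH2 → C:2 H:3 O:1
  CH(CH3) → C:2 H:4
  CH(C6H5) → C:7 H:6
  CH3 → C:1 H:3
Element totals:
  C: 12
  H: 16
  O: 1

C12H16O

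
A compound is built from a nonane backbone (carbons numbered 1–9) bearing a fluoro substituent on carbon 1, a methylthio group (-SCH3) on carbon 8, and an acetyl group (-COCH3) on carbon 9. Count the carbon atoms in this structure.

Atom tally by fragment:
  FCH2 → C:1 H:2 F:1
  CH2 → C:1 H:2
  CH2 → C:1 H:2
  CH2 → C:1 H:2
  CH2 → C:1 H:2
  CH2 → C:1 H:2
  CH2 → C:1 H:2
  CH(SCH3) → C:2 H:4 S:1
  CH2COCH3 → C:3 H:5 O:1
Element totals:
  C: 12
  H: 23
  F: 1
  O: 1
  S: 1

12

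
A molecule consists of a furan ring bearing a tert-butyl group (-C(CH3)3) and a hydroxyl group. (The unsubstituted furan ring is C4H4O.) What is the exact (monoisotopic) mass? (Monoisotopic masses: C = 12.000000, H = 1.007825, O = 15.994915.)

140.0837

Atom tally by fragment:
  furan ring core → C:4 H:4 O:1
  (− 2 ring H displaced by substituents)
  + C(CH3)3 → C:4 H:9
  + OH → O:1 H:1
Element totals:
  C: 8
  H: 12
  O: 2
Molecular formula: C8H12O2.
  M = 8(12.0) + 12(1.007825) + 2(15.994915)
    = 96.000000 + 12.093900 + 31.989830 = 140.083730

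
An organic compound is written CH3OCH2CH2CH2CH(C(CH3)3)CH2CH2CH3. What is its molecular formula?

C12H26O

Atom tally by fragment:
  CH3OCH2 → C:2 H:5 O:1
  CH2 → C:1 H:2
  CH2 → C:1 H:2
  CH(C(CH3)3) → C:5 H:10
  CH2 → C:1 H:2
  CH2 → C:1 H:2
  CH3 → C:1 H:3
Element totals:
  C: 12
  H: 26
  O: 1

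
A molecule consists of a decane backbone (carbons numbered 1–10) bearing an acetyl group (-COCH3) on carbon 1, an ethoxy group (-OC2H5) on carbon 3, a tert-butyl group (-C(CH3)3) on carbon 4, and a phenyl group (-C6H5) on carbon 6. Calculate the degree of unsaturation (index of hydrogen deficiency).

5

Atom tally by fragment:
  CH3COCH2 → C:3 H:5 O:1
  CH2 → C:1 H:2
  CH(OC2H5) → C:3 H:6 O:1
  CH(C(CH3)3) → C:5 H:10
  CH2 → C:1 H:2
  CH(C6H5) → C:7 H:6
  CH2 → C:1 H:2
  CH2 → C:1 H:2
  CH2 → C:1 H:2
  CH3 → C:1 H:3
Element totals:
  C: 24
  H: 40
  O: 2
Molecular formula: C24H40O2.
DoU = (2C + 2 + N − H − X) / 2 = (2·24 + 2 + 0 − 40 − 0) / 2 = 5.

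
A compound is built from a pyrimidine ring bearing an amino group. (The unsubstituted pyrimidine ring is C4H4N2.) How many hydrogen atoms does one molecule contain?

5

Atom tally by fragment:
  pyrimidine ring core → C:4 H:4 N:2
  (− 1 ring H displaced by substituents)
  + NH2 → N:1 H:2
Element totals:
  C: 4
  H: 5
  N: 3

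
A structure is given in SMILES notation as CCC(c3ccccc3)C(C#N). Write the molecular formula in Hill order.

Atom tally by fragment:
  CH3 → C:1 H:3
  CH2 → C:1 H:2
  CH(C6H5) → C:7 H:6
  CH2CN → C:2 H:2 N:1
Element totals:
  C: 11
  H: 13
  N: 1

C11H13N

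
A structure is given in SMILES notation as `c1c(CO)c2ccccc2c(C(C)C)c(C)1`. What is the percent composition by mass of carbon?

Atom tally by fragment:
  naphthalene ring system core → C:10 H:8
  (− 3 ring H displaced by substituents)
  + CH2OH → C:1 H:3 O:1
  + CH(CH3)2 → C:3 H:7
  + CH3 → C:1 H:3
Element totals:
  C: 15
  H: 18
  O: 1
Molecular formula: C15H18O.
Molar mass = 214.308 g/mol.
Mass from C: 15 × 12.011 = 180.165 g/mol.
%C = 180.165 / 214.308 × 100 = 84.07%.

84.07%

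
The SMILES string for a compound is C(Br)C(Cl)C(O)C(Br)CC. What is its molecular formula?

Atom tally by fragment:
  BrCH2 → C:1 H:2 Br:1
  CH(Cl) → C:1 H:1 Cl:1
  CH(OH) → C:1 H:2 O:1
  CH(Br) → C:1 H:1 Br:1
  CH2 → C:1 H:2
  CH3 → C:1 H:3
Element totals:
  C: 6
  H: 11
  Br: 2
  Cl: 1
  O: 1

C6H11Br2ClO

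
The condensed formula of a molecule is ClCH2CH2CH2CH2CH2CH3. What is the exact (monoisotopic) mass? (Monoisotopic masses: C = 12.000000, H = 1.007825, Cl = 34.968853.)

Atom tally by fragment:
  ClCH2 → C:1 H:2 Cl:1
  CH2 → C:1 H:2
  CH2 → C:1 H:2
  CH2 → C:1 H:2
  CH2 → C:1 H:2
  CH3 → C:1 H:3
Element totals:
  C: 6
  H: 13
  Cl: 1
Molecular formula: C6H13Cl.
  M = 6(12.0) + 13(1.007825) + 34.968853
    = 72.000000 + 13.101725 + 34.968853 = 120.070578

120.0706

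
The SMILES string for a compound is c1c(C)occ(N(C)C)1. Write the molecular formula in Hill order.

C7H11NO

Atom tally by fragment:
  furan ring core → C:4 H:4 O:1
  (− 2 ring H displaced by substituents)
  + CH3 → C:1 H:3
  + N(CH3)2 → N:1 C:2 H:6
Element totals:
  C: 7
  H: 11
  N: 1
  O: 1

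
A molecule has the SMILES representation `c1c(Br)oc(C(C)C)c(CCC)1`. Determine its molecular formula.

Atom tally by fragment:
  furan ring core → C:4 H:4 O:1
  (− 3 ring H displaced by substituents)
  + Br → Br:1
  + CH(CH3)2 → C:3 H:7
  + CH2CH2CH3 → C:3 H:7
Element totals:
  C: 10
  H: 15
  Br: 1
  O: 1

C10H15BrO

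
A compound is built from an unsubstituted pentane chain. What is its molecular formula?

Atom tally by fragment:
  CH3 → C:1 H:3
  CH2 → C:1 H:2
  CH2 → C:1 H:2
  CH2 → C:1 H:2
  CH3 → C:1 H:3
Element totals:
  C: 5
  H: 12

C5H12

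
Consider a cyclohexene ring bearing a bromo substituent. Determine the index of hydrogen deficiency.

2

Atom tally by fragment:
  cyclohexene ring core → C:6 H:10
  (− 1 ring H displaced by substituents)
  + Br → Br:1
Element totals:
  C: 6
  H: 9
  Br: 1
Molecular formula: C6H9Br.
DoU = (2C + 2 + N − H − X) / 2 = (2·6 + 2 + 0 − 9 − 1) / 2 = 2.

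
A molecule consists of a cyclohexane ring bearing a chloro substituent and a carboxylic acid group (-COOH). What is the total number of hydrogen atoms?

11

Atom tally by fragment:
  cyclohexane ring core → C:6 H:12
  (− 2 ring H displaced by substituents)
  + Cl → Cl:1
  + COOH → C:1 H:1 O:2
Element totals:
  C: 7
  H: 11
  Cl: 1
  O: 2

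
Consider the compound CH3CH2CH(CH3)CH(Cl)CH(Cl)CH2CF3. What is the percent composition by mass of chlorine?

Element totals:
  C: 8
  H: 13
  Cl: 2
  F: 3
Molecular formula: C8H13Cl2F3.
Molar mass = 237.086 g/mol.
Mass from Cl: 2 × 35.45 = 70.900 g/mol.
%Cl = 70.900 / 237.086 × 100 = 29.90%.

29.90%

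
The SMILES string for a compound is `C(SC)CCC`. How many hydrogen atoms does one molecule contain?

Atom tally by fragment:
  CH3SCH2 → C:2 H:5 S:1
  CH2 → C:1 H:2
  CH2 → C:1 H:2
  CH3 → C:1 H:3
Element totals:
  C: 5
  H: 12
  S: 1

12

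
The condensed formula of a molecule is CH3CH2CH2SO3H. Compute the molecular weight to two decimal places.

124.15 g/mol

Atom tally by fragment:
  CH3 → C:1 H:3
  CH2 → C:1 H:2
  CH2SO3H → C:1 H:3 S:1 O:3
Element totals:
  C: 3
  H: 8
  O: 3
  S: 1
Molecular formula: C3H8O3S.
  M = 3(12.011) + 8(1.008) + 3(15.999) + 32.06
    = 36.033 + 8.064 + 47.997 + 32.060 = 124.154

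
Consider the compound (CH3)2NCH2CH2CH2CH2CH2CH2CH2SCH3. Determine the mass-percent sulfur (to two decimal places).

16.93%

Element totals:
  C: 10
  H: 23
  N: 1
  S: 1
Molecular formula: C10H23NS.
Molar mass = 189.361 g/mol.
Mass from S: 1 × 32.06 = 32.060 g/mol.
%S = 32.060 / 189.361 × 100 = 16.93%.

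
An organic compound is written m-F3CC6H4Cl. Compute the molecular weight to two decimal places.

180.55 g/mol

Atom tally by fragment:
  benzene ring core → C:6 H:6
  (− 2 ring H displaced by substituents)
  + CF3 → C:1 F:3
  + Cl → Cl:1
Element totals:
  C: 7
  H: 4
  Cl: 1
  F: 3
Molecular formula: C7H4ClF3.
  M = 7(12.011) + 4(1.008) + 35.45 + 3(18.998)
    = 84.077 + 4.032 + 35.450 + 56.994 = 180.553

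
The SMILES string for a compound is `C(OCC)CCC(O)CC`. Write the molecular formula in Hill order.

C8H18O2

Atom tally by fragment:
  C2H5OCH2 → C:3 H:7 O:1
  CH2 → C:1 H:2
  CH2 → C:1 H:2
  CH(OH) → C:1 H:2 O:1
  CH2 → C:1 H:2
  CH3 → C:1 H:3
Element totals:
  C: 8
  H: 18
  O: 2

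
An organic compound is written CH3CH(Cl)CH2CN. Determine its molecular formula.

Element totals:
  C: 4
  H: 6
  Cl: 1
  N: 1

C4H6ClN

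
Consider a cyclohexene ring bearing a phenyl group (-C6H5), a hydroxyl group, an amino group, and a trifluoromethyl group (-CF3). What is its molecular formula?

Atom tally by fragment:
  cyclohexene ring core → C:6 H:10
  (− 4 ring H displaced by substituents)
  + C6H5 → C:6 H:5
  + OH → O:1 H:1
  + NH2 → N:1 H:2
  + CF3 → C:1 F:3
Element totals:
  C: 13
  H: 14
  F: 3
  N: 1
  O: 1

C13H14F3NO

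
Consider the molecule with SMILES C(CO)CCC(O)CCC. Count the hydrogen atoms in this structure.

18

Atom tally by fragment:
  HOCH2CH2 → C:2 H:5 O:1
  CH2 → C:1 H:2
  CH2 → C:1 H:2
  CH(OH) → C:1 H:2 O:1
  CH2 → C:1 H:2
  CH2 → C:1 H:2
  CH3 → C:1 H:3
Element totals:
  C: 8
  H: 18
  O: 2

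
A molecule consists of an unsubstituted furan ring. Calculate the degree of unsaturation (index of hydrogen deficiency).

3

Atom tally by fragment:
  furan ring core → C:4 H:4 O:1
Element totals:
  C: 4
  H: 4
  O: 1
Molecular formula: C4H4O.
DoU = (2C + 2 + N − H − X) / 2 = (2·4 + 2 + 0 − 4 − 0) / 2 = 3.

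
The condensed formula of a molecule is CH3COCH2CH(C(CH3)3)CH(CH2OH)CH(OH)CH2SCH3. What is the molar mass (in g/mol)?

Atom tally by fragment:
  CH3COCH2 → C:3 H:5 O:1
  CH(C(CH3)3) → C:5 H:10
  CH(CH2OH) → C:2 H:4 O:1
  CH(OH) → C:1 H:2 O:1
  CH2SCH3 → C:2 H:5 S:1
Element totals:
  C: 13
  H: 26
  O: 3
  S: 1
Molecular formula: C13H26O3S.
  M = 13(12.011) + 26(1.008) + 3(15.999) + 32.06
    = 156.143 + 26.208 + 47.997 + 32.060 = 262.408

262.41 g/mol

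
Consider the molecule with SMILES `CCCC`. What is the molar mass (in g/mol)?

58.12 g/mol

Atom tally by fragment:
  CH3 → C:1 H:3
  CH2 → C:1 H:2
  CH2 → C:1 H:2
  CH3 → C:1 H:3
Element totals:
  C: 4
  H: 10
Molecular formula: C4H10.
  M = 4(12.011) + 10(1.008)
    = 48.044 + 10.080 = 58.124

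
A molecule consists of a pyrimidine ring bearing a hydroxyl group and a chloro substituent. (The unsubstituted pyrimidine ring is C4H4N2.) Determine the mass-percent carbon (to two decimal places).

36.81%

Atom tally by fragment:
  pyrimidine ring core → C:4 H:4 N:2
  (− 2 ring H displaced by substituents)
  + OH → O:1 H:1
  + Cl → Cl:1
Element totals:
  C: 4
  H: 3
  Cl: 1
  N: 2
  O: 1
Molecular formula: C4H3ClN2O.
Molar mass = 130.531 g/mol.
Mass from C: 4 × 12.011 = 48.044 g/mol.
%C = 48.044 / 130.531 × 100 = 36.81%.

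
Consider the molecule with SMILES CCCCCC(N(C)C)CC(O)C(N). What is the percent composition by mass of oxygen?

Atom tally by fragment:
  CH3 → C:1 H:3
  CH2 → C:1 H:2
  CH2 → C:1 H:2
  CH2 → C:1 H:2
  CH2 → C:1 H:2
  CH(N(CH3)2) → C:3 H:7 N:1
  CH2 → C:1 H:2
  CH(OH) → C:1 H:2 O:1
  CH2NH2 → C:1 H:4 N:1
Element totals:
  C: 11
  H: 26
  N: 2
  O: 1
Molecular formula: C11H26N2O.
Molar mass = 202.342 g/mol.
Mass from O: 1 × 15.999 = 15.999 g/mol.
%O = 15.999 / 202.342 × 100 = 7.91%.

7.91%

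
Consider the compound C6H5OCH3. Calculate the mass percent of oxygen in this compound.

Element totals:
  C: 7
  H: 8
  O: 1
Molecular formula: C7H8O.
Molar mass = 108.140 g/mol.
Mass from O: 1 × 15.999 = 15.999 g/mol.
%O = 15.999 / 108.140 × 100 = 14.79%.

14.79%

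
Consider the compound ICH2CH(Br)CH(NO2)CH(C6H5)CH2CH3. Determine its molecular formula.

Element totals:
  C: 12
  H: 15
  Br: 1
  I: 1
  N: 1
  O: 2

C12H15BrINO2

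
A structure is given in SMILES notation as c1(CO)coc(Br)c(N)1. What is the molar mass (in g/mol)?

192.01 g/mol

Atom tally by fragment:
  furan ring core → C:4 H:4 O:1
  (− 3 ring H displaced by substituents)
  + CH2OH → C:1 H:3 O:1
  + Br → Br:1
  + NH2 → N:1 H:2
Element totals:
  C: 5
  H: 6
  Br: 1
  N: 1
  O: 2
Molecular formula: C5H6BrNO2.
  M = 5(12.011) + 6(1.008) + 79.904 + 14.007 + 2(15.999)
    = 60.055 + 6.048 + 79.904 + 14.007 + 31.998 = 192.012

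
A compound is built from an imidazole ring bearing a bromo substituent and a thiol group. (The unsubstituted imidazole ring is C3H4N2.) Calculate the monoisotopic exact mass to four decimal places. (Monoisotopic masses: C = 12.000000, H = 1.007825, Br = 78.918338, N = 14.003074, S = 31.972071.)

177.9200

Atom tally by fragment:
  imidazole ring core → C:3 H:4 N:2
  (− 2 ring H displaced by substituents)
  + Br → Br:1
  + SH → S:1 H:1
Element totals:
  C: 3
  H: 3
  Br: 1
  N: 2
  S: 1
Molecular formula: C3H3BrN2S.
  M = 3(12.0) + 3(1.007825) + 78.918338 + 2(14.003074) + 31.972071
    = 36.000000 + 3.023475 + 78.918338 + 28.006148 + 31.972071 = 177.920032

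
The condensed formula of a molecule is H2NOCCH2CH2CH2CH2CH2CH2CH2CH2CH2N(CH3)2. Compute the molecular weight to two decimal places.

Atom tally by fragment:
  H2NOCCH2 → C:2 H:4 O:1 N:1
  CH2 → C:1 H:2
  CH2 → C:1 H:2
  CH2 → C:1 H:2
  CH2 → C:1 H:2
  CH2 → C:1 H:2
  CH2 → C:1 H:2
  CH2 → C:1 H:2
  CH2N(CH3)2 → C:3 H:8 N:1
Element totals:
  C: 12
  H: 26
  N: 2
  O: 1
Molecular formula: C12H26N2O.
  M = 12(12.011) + 26(1.008) + 2(14.007) + 15.999
    = 144.132 + 26.208 + 28.014 + 15.999 = 214.353

214.35 g/mol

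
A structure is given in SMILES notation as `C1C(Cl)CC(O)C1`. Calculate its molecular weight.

120.58 g/mol

Atom tally by fragment:
  cyclopentane ring core → C:5 H:10
  (− 2 ring H displaced by substituents)
  + Cl → Cl:1
  + OH → O:1 H:1
Element totals:
  C: 5
  H: 9
  Cl: 1
  O: 1
Molecular formula: C5H9ClO.
  M = 5(12.011) + 9(1.008) + 35.45 + 15.999
    = 60.055 + 9.072 + 35.450 + 15.999 = 120.576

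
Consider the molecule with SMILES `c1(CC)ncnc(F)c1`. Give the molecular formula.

Atom tally by fragment:
  pyrimidine ring core → C:4 H:4 N:2
  (− 2 ring H displaced by substituents)
  + C2H5 → C:2 H:5
  + F → F:1
Element totals:
  C: 6
  H: 7
  F: 1
  N: 2

C6H7FN2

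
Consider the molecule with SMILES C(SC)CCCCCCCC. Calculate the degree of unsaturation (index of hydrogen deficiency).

0

Atom tally by fragment:
  CH3SCH2 → C:2 H:5 S:1
  CH2 → C:1 H:2
  CH2 → C:1 H:2
  CH2 → C:1 H:2
  CH2 → C:1 H:2
  CH2 → C:1 H:2
  CH2 → C:1 H:2
  CH2 → C:1 H:2
  CH3 → C:1 H:3
Element totals:
  C: 10
  H: 22
  S: 1
Molecular formula: C10H22S.
DoU = (2C + 2 + N − H − X) / 2 = (2·10 + 2 + 0 − 22 − 0) / 2 = 0.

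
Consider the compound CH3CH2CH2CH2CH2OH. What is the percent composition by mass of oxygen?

18.15%

Atom tally by fragment:
  CH3 → C:1 H:3
  CH2 → C:1 H:2
  CH2 → C:1 H:2
  CH2CH2OH → C:2 H:5 O:1
Element totals:
  C: 5
  H: 12
  O: 1
Molecular formula: C5H12O.
Molar mass = 88.150 g/mol.
Mass from O: 1 × 15.999 = 15.999 g/mol.
%O = 15.999 / 88.150 × 100 = 18.15%.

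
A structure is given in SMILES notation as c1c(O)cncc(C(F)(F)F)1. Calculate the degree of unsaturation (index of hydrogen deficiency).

Atom tally by fragment:
  pyridine ring core → C:5 H:5 N:1
  (− 2 ring H displaced by substituents)
  + OH → O:1 H:1
  + CF3 → C:1 F:3
Element totals:
  C: 6
  H: 4
  F: 3
  N: 1
  O: 1
Molecular formula: C6H4F3NO.
DoU = (2C + 2 + N − H − X) / 2 = (2·6 + 2 + 1 − 4 − 3) / 2 = 4.

4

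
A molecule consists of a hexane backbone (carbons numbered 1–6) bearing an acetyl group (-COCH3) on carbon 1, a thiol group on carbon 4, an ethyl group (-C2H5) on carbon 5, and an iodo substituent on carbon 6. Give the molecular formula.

Atom tally by fragment:
  CH3COCH2 → C:3 H:5 O:1
  CH2 → C:1 H:2
  CH2 → C:1 H:2
  CH(SH) → C:1 H:2 S:1
  CH(C2H5) → C:3 H:6
  CH2I → C:1 H:2 I:1
Element totals:
  C: 10
  H: 19
  I: 1
  O: 1
  S: 1

C10H19IOS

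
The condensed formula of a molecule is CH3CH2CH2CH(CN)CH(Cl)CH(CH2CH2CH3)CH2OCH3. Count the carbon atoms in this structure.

12

Element totals:
  C: 12
  H: 22
  Cl: 1
  N: 1
  O: 1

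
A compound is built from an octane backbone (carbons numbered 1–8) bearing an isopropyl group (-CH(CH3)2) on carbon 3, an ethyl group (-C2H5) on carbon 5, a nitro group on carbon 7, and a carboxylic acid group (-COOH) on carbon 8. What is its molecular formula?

C14H27NO4

Atom tally by fragment:
  CH3 → C:1 H:3
  CH2 → C:1 H:2
  CH(CH(CH3)2) → C:4 H:8
  CH2 → C:1 H:2
  CH(C2H5) → C:3 H:6
  CH2 → C:1 H:2
  CH(NO2) → C:1 H:1 N:1 O:2
  CH2COOH → C:2 H:3 O:2
Element totals:
  C: 14
  H: 27
  N: 1
  O: 4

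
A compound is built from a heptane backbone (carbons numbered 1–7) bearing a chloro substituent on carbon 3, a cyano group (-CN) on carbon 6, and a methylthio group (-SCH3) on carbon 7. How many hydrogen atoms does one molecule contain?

Atom tally by fragment:
  CH3 → C:1 H:3
  CH2 → C:1 H:2
  CH(Cl) → C:1 H:1 Cl:1
  CH2 → C:1 H:2
  CH2 → C:1 H:2
  CH(CN) → C:2 H:1 N:1
  CH2SCH3 → C:2 H:5 S:1
Element totals:
  C: 9
  H: 16
  Cl: 1
  N: 1
  S: 1

16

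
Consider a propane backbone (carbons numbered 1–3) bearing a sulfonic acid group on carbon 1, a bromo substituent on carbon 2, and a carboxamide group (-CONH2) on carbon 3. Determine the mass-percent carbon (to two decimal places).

19.52%

Atom tally by fragment:
  HO3SCH2 → C:1 H:3 S:1 O:3
  CH(Br) → C:1 H:1 Br:1
  CH2CONH2 → C:2 H:4 O:1 N:1
Element totals:
  C: 4
  H: 8
  Br: 1
  N: 1
  O: 4
  S: 1
Molecular formula: C4H8BrNO4S.
Molar mass = 246.075 g/mol.
Mass from C: 4 × 12.011 = 48.044 g/mol.
%C = 48.044 / 246.075 × 100 = 19.52%.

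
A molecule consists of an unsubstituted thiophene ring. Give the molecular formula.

C4H4S

Atom tally by fragment:
  thiophene ring core → C:4 H:4 S:1
Element totals:
  C: 4
  H: 4
  S: 1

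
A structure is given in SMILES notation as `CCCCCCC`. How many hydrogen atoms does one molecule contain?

16

Atom tally by fragment:
  CH3 → C:1 H:3
  CH2 → C:1 H:2
  CH2 → C:1 H:2
  CH2 → C:1 H:2
  CH2 → C:1 H:2
  CH2 → C:1 H:2
  CH3 → C:1 H:3
Element totals:
  C: 7
  H: 16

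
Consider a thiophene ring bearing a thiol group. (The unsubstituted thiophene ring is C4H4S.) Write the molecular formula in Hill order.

C4H4S2

Atom tally by fragment:
  thiophene ring core → C:4 H:4 S:1
  (− 1 ring H displaced by substituents)
  + SH → S:1 H:1
Element totals:
  C: 4
  H: 4
  S: 2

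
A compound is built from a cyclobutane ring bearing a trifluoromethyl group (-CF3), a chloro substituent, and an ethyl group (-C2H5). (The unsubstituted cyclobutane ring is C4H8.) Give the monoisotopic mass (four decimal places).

Atom tally by fragment:
  cyclobutane ring core → C:4 H:8
  (− 3 ring H displaced by substituents)
  + CF3 → C:1 F:3
  + Cl → Cl:1
  + C2H5 → C:2 H:5
Element totals:
  C: 7
  H: 10
  Cl: 1
  F: 3
Molecular formula: C7H10ClF3.
  M = 7(12.0) + 10(1.007825) + 34.968853 + 3(18.998403)
    = 84.000000 + 10.078250 + 34.968853 + 56.995209 = 186.042312

186.0423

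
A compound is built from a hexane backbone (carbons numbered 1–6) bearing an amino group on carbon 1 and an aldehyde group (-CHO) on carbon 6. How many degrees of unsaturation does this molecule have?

Atom tally by fragment:
  H2NCH2 → C:1 H:4 N:1
  CH2 → C:1 H:2
  CH2 → C:1 H:2
  CH2 → C:1 H:2
  CH2 → C:1 H:2
  CH2CHO → C:2 H:3 O:1
Element totals:
  C: 7
  H: 15
  N: 1
  O: 1
Molecular formula: C7H15NO.
DoU = (2C + 2 + N − H − X) / 2 = (2·7 + 2 + 1 − 15 − 0) / 2 = 1.

1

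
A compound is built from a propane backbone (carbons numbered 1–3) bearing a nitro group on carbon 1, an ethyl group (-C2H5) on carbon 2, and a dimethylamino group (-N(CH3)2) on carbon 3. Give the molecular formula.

Atom tally by fragment:
  O2NCH2 → C:1 H:2 N:1 O:2
  CH(C2H5) → C:3 H:6
  CH2N(CH3)2 → C:3 H:8 N:1
Element totals:
  C: 7
  H: 16
  N: 2
  O: 2

C7H16N2O2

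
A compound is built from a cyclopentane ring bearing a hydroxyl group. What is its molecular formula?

Atom tally by fragment:
  cyclopentane ring core → C:5 H:10
  (− 1 ring H displaced by substituents)
  + OH → O:1 H:1
Element totals:
  C: 5
  H: 10
  O: 1

C5H10O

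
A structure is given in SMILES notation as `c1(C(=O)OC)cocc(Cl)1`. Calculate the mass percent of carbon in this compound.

Atom tally by fragment:
  furan ring core → C:4 H:4 O:1
  (− 2 ring H displaced by substituents)
  + COOCH3 → C:2 H:3 O:2
  + Cl → Cl:1
Element totals:
  C: 6
  H: 5
  Cl: 1
  O: 3
Molecular formula: C6H5ClO3.
Molar mass = 160.553 g/mol.
Mass from C: 6 × 12.011 = 72.066 g/mol.
%C = 72.066 / 160.553 × 100 = 44.89%.

44.89%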